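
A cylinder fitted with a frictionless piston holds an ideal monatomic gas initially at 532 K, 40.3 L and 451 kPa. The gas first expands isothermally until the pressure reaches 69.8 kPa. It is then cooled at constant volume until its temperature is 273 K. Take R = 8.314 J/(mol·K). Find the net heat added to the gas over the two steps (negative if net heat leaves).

20600 J

n = P₁V₁/(RT₁) = 451×40.3/(8.314×532) = 4.11 mol.
Step 1 — Isothermal: T stays 532 K; PV = const ⇒ V₂ = 260 L, P₂ = 69.8 kPa.
ΔU = 0 (ideal gas, T constant).
W = nRT ln(V₂/V₁) = 4.11×8.314×532×ln(6.46) = 33900 J.
Q = ΔU + W = 33900 J.
State after step 1: P = 69.8 kPa, V = 260 L, T = 532 K.
Step 2 — Isochoric: V stays 260 L; P/T = const ⇒ T₂ = 273 K, P₂ = 35.8 kPa.
W = 0 (no volume change).
ΔU = nCvΔT = 4.11×12.5×(273−532) = -13300 J.
Q = ΔU = -13300 J.
Net over both steps: W = 33900 J, Q = 20600 J, ΔU = -13300 J.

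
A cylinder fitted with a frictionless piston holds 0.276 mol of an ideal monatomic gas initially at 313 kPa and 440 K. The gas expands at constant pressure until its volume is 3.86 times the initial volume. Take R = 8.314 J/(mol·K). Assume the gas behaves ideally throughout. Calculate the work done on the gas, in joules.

-2890 J

V₁ = nRT₁/P₁ = 0.276×8.314×440/313 = 3.23 L.
Isobaric: P stays 313 kPa; V/T = const ⇒ T₂ = 1700 K, V₂ = 12.5 L.
W = PΔV = 313×(12.5−3.23) kPa·L = 2890 J.
Work done on the gas = −W_by = -2890 J.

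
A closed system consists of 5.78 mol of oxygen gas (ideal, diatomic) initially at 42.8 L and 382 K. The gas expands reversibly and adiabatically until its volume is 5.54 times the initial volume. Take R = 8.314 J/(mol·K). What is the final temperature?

193 K

P₁ = nRT₁/V₁ = 5.78×8.314×382/42.8 = 429 kPa.
Adiabatic: TV^(γ−1) = const ⇒ T₂ = 382×(0.181)^0.400 = 193 K; PV^γ = const ⇒ P₂ = 39.0 kPa.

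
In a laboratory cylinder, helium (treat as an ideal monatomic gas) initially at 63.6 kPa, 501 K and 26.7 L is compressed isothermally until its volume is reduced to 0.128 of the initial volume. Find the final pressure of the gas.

497 kPa

Isothermal: T stays 501 K; PV = const ⇒ V₂ = 3.42 L, P₂ = 497 kPa.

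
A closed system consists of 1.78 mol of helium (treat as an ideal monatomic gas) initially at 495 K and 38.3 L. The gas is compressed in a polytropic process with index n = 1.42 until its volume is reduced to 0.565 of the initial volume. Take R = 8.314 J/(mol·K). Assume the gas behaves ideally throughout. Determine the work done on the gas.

4730 J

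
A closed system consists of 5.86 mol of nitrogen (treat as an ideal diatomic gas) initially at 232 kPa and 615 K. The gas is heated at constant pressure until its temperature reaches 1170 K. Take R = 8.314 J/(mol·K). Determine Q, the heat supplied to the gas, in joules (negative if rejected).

94600 J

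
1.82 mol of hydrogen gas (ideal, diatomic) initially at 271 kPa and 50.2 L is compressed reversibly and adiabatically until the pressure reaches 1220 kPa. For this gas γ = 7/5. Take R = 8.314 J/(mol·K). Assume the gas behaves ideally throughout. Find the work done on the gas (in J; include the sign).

T₁ = P₁V₁/(nR) = 271×50.2/(1.82×8.314) = 899 K.
Adiabatic: T₂/T₁ = (P₂/P₁)^((γ−1)/γ) ⇒ T₂ = 899×(4.50)^0.286 = 1380 K; V₂ = 17.1 L.
ΔU = nCvΔT = 1.82×20.8×(1380−899) = 18300 J.
Q = 0 for an adiabatic process, so W = −ΔU = -18300 J.
Work done on the gas = −W_by = 18300 J.

18300 J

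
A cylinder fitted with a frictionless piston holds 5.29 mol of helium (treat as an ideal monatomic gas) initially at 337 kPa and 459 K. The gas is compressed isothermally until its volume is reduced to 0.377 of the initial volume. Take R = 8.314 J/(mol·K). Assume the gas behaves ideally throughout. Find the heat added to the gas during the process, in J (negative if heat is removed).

-19700 J

V₁ = nRT₁/P₁ = 5.29×8.314×459/337 = 59.9 L.
Isothermal: T stays 459 K; PV = const ⇒ V₂ = 22.6 L, P₂ = 894 kPa.
ΔU = 0 (ideal gas, T constant).
W = nRT ln(V₂/V₁) = 5.29×8.314×459×ln(0.377) = -19700 J.
Q = ΔU + W = -19700 J.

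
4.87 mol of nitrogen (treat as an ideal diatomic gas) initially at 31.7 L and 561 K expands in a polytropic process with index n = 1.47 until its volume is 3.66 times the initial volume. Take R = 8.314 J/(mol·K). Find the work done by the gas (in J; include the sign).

P₁ = nRT₁/V₁ = 4.87×8.314×561/31.7 = 717 kPa.
Polytropic n=1.47: T₂ = T₁(V₁/V₂)^(n−1) = 561×(0.273)^0.47 = 305 K; P₂ = P₁(V₁/V₂)^n = 106 kPa.
W = (P₁V₁−P₂V₂)/(n−1) = (717×31.7−106×116)/0.47 = 22100 J.

22100 J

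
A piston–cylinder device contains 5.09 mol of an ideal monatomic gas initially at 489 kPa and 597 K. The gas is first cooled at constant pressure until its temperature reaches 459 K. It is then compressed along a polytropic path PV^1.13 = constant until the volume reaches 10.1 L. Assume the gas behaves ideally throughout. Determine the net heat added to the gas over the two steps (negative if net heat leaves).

-38000 J

V₁ = nRT₁/P₁ = 5.09×8.314×597/489 = 51.7 L.
Step 1 — Isobaric: P stays 489 kPa; V/T = const ⇒ T₂ = 459 K, V₂ = 39.7 L.
W = PΔV = 489×(39.7−51.7) kPa·L = -5840 J.
ΔU = nCvΔT = 5.09×12.5×(459−597) = -8760 J.
Q = ΔU + W = nCpΔT = -14600 J.
State after step 1: P = 489 kPa, V = 39.7 L, T = 459 K.
Step 2 — Polytropic n=1.13: T₂ = T₁(V₁/V₂)^(n−1) = 459×(3.93)^0.13 = 548 K; P₂ = P₁(V₁/V₂)^n = 2300 kPa.
W = (P₁V₁−P₂V₂)/(n−1) = (489×39.7−2300×10.1)/0.13 = -29100 J.
ΔU = nCvΔT = 5.09×12.5×(548−459) = 5680 J.
Q = ΔU + W = -23400 J.
Net over both steps: W = -35000 J, Q = -38000 J, ΔU = -3080 J.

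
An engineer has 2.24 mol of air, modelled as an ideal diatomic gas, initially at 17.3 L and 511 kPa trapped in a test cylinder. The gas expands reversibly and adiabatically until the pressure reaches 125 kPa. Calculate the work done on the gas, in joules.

T₁ = P₁V₁/(nR) = 511×17.3/(2.24×8.314) = 475 K.
Adiabatic: T₂/T₁ = (P₂/P₁)^((γ−1)/γ) ⇒ T₂ = 475×(0.245)^0.286 = 317 K; V₂ = 47.3 L.
ΔU = nCvΔT = 2.24×20.8×(317−475) = -7320 J.
Q = 0 for an adiabatic process, so W = −ΔU = 7320 J.
Work done on the gas = −W_by = -7320 J.

-7320 J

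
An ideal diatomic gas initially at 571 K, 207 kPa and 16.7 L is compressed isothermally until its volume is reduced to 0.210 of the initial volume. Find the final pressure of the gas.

986 kPa

Isothermal: T stays 571 K; PV = const ⇒ V₂ = 3.51 L, P₂ = 986 kPa.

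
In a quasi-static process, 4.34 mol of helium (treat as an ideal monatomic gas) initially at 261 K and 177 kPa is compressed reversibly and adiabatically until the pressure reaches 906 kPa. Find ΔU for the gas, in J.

13000 J

V₁ = nRT₁/P₁ = 4.34×8.314×261/177 = 53.2 L.
Adiabatic: T₂/T₁ = (P₂/P₁)^((γ−1)/γ) ⇒ T₂ = 261×(5.12)^0.400 = 502 K; V₂ = 20.0 L.
For an ideal gas ΔU = nCvΔT with Cv = (3/2)R = 12.5 J/(mol·K).
ΔU = 4.34×12.5×(502−261) = 13000 J.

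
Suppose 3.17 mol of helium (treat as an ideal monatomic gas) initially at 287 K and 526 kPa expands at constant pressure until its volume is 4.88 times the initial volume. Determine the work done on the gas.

V₁ = nRT₁/P₁ = 3.17×8.314×287/526 = 14.4 L.
Isobaric: P stays 526 kPa; V/T = const ⇒ T₂ = 1400 K, V₂ = 70.2 L.
W = PΔV = 526×(70.2−14.4) kPa·L = 29300 J.
Work done on the gas = −W_by = -29300 J.

-29300 J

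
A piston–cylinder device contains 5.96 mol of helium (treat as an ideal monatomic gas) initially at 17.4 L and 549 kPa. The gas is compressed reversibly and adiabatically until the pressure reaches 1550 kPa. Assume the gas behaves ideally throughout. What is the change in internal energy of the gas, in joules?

T₁ = P₁V₁/(nR) = 549×17.4/(5.96×8.314) = 193 K.
Adiabatic: T₂/T₁ = (P₂/P₁)^((γ−1)/γ) ⇒ T₂ = 193×(2.82)^0.400 = 292 K; V₂ = 9.33 L.
For an ideal gas ΔU = nCvΔT with Cv = (3/2)R = 12.5 J/(mol·K).
ΔU = 5.96×12.5×(292−193) = 7370 J.

7370 J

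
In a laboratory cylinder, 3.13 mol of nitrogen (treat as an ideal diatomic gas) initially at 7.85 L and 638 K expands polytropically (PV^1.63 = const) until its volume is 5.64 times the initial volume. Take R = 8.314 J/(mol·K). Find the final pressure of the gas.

P₁ = nRT₁/V₁ = 3.13×8.314×638/7.85 = 2110 kPa.
Polytropic n=1.63: T₂ = T₁(V₁/V₂)^(n−1) = 638×(0.177)^0.63 = 215 K; P₂ = P₁(V₁/V₂)^n = 126 kPa.

126 kPa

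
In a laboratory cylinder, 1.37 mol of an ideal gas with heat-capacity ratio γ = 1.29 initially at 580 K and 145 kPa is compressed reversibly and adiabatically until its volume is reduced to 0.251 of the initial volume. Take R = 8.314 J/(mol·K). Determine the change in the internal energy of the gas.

11200 J

V₁ = nRT₁/P₁ = 1.37×8.314×580/145 = 45.6 L.
Adiabatic: TV^(γ−1) = const ⇒ T₂ = 580×(3.98)^0.290 = 866 K; PV^γ = const ⇒ P₂ = 863 kPa.
For an ideal gas ΔU = nCvΔT with Cv = R/(γ−1) = 28.7 J/(mol·K).
ΔU = 1.37×28.7×(866−580) = 11200 J.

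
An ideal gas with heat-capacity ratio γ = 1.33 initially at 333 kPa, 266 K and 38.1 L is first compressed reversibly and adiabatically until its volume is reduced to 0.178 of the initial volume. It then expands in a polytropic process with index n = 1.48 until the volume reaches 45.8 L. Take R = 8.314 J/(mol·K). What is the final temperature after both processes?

188 K

n = P₁V₁/(RT₁) = 333×38.1/(8.314×266) = 5.74 mol.
Step 1 — Adiabatic: TV^(γ−1) = const ⇒ T₂ = 266×(5.62)^0.330 = 470 K; PV^γ = const ⇒ P₂ = 3310 kPa.
ΔU = nCvΔT = 5.74×25.2×(470−266) = 29500 J.
Q = 0 for an adiabatic process, so W = −ΔU = -29500 J.
State after step 1: P = 3310 kPa, V = 6.78 L, T = 470 K.
Step 2 — Polytropic n=1.48: T₂ = T₁(V₁/V₂)^(n−1) = 470×(0.148)^0.48 = 188 K; P₂ = P₁(V₁/V₂)^n = 196 kPa.
W = (P₁V₁−P₂V₂)/(n−1) = (3310×6.78−196×45.8)/0.48 = 28000 J.
ΔU = nCvΔT = 5.74×25.2×(188−470) = -40800 J.
Q = ΔU + W = -12700 J.
Net over both steps: W = -1470 J, Q = -12700 J, ΔU = -11300 J.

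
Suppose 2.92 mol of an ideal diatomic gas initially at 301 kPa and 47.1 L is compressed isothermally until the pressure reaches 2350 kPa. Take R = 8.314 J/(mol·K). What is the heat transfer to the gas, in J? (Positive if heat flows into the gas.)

T₁ = P₁V₁/(nR) = 301×47.1/(2.92×8.314) = 584 K.
Isothermal: T stays 584 K; PV = const ⇒ V₂ = 6.03 L, P₂ = 2350 kPa.
ΔU = 0 (ideal gas, T constant).
W = nRT ln(V₂/V₁) = 2.92×8.314×584×ln(0.128) = -29100 J.
Q = ΔU + W = -29100 J.

-29100 J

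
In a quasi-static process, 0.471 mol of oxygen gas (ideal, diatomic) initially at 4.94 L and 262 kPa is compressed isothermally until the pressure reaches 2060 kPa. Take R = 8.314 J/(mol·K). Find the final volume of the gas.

0.628 L

T₁ = P₁V₁/(nR) = 262×4.94/(0.471×8.314) = 331 K.
Isothermal: T stays 331 K; PV = const ⇒ V₂ = 0.628 L, P₂ = 2060 kPa.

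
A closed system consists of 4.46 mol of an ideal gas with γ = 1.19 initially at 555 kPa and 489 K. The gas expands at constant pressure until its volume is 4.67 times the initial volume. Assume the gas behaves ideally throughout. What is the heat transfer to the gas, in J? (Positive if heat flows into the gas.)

V₁ = nRT₁/P₁ = 4.46×8.314×489/555 = 32.7 L.
Isobaric: P stays 555 kPa; V/T = const ⇒ T₂ = 2280 K, V₂ = 153 L.
W = PΔV = 555×(153−32.7) kPa·L = 66500 J.
ΔU = nCvΔT = 4.46×43.8×(2280−489) = 350000 J.
Q = ΔU + W = nCpΔT = 417000 J.

417000 J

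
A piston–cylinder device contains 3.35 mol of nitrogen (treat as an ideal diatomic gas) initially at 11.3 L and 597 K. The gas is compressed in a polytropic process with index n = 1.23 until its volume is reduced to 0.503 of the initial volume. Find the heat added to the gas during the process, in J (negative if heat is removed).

-5260 J

P₁ = nRT₁/V₁ = 3.35×8.314×597/11.3 = 1470 kPa.
Polytropic n=1.23: T₂ = T₁(V₁/V₂)^(n−1) = 597×(1.99)^0.23 = 699 K; P₂ = P₁(V₁/V₂)^n = 3430 kPa.
W = (P₁V₁−P₂V₂)/(n−1) = (1470×11.3−3430×5.68)/0.23 = -12400 J.
ΔU = nCvΔT = 3.35×20.8×(699−597) = 7120 J.
Q = ΔU + W = -5260 J.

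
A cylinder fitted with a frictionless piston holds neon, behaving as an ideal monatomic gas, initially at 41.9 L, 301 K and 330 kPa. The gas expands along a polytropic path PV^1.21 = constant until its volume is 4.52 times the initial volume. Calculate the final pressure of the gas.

53.2 kPa

Polytropic n=1.21: T₂ = T₁(V₁/V₂)^(n−1) = 301×(0.221)^0.21 = 219 K; P₂ = P₁(V₁/V₂)^n = 53.2 kPa.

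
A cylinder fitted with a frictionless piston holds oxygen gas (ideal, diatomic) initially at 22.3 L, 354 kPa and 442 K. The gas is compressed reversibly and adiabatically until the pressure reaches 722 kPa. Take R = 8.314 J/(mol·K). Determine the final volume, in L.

13.4 L

Adiabatic: T₂/T₁ = (P₂/P₁)^((γ−1)/γ) ⇒ T₂ = 442×(2.04)^0.286 = 542 K; V₂ = 13.4 L.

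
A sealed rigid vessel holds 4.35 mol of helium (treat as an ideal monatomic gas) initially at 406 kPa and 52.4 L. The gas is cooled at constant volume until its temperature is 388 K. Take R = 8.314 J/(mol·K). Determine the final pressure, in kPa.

268 kPa

T₁ = P₁V₁/(nR) = 406×52.4/(4.35×8.314) = 588 K.
Isochoric: V stays 52.4 L; P/T = const ⇒ T₂ = 388 K, P₂ = 268 kPa.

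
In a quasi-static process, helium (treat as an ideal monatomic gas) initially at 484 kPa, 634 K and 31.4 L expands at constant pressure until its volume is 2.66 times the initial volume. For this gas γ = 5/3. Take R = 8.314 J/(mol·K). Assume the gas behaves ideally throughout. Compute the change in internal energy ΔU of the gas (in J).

37800 J

n = P₁V₁/(RT₁) = 484×31.4/(8.314×634) = 2.88 mol.
Isobaric: P stays 484 kPa; V/T = const ⇒ T₂ = 1690 K, V₂ = 83.5 L.
For an ideal gas ΔU = nCvΔT with Cv = (3/2)R = 12.5 J/(mol·K).
ΔU = 2.88×12.5×(1690−634) = 37800 J.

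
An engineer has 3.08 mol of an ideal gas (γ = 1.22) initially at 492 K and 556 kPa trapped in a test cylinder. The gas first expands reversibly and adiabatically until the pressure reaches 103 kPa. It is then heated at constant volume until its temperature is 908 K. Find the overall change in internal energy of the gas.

V₁ = nRT₁/P₁ = 3.08×8.314×492/556 = 22.7 L.
Step 1 — Adiabatic: T₂/T₁ = (P₂/P₁)^((γ−1)/γ) ⇒ T₂ = 492×(0.185)^0.180 = 363 K; V₂ = 90.2 L.
ΔU = nCvΔT = 3.08×37.8×(363−492) = -15000 J.
Q = 0 for an adiabatic process, so W = −ΔU = 15000 J.
State after step 1: P = 103 kPa, V = 90.2 L, T = 363 K.
Step 2 — Isochoric: V stays 90.2 L; P/T = const ⇒ T₂ = 908 K, P₂ = 258 kPa.
W = 0 (no volume change).
ΔU = nCvΔT = 3.08×37.8×(908−363) = 63400 J.
Q = ΔU = 63400 J.
Net over both steps: W = 15000 J, Q = 63400 J, ΔU = 48400 J.

48400 J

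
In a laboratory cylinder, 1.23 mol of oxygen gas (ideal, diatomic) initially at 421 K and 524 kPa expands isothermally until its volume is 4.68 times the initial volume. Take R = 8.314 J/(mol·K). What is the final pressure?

V₁ = nRT₁/P₁ = 1.23×8.314×421/524 = 8.22 L.
Isothermal: T stays 421 K; PV = const ⇒ V₂ = 38.5 L, P₂ = 112 kPa.

112 kPa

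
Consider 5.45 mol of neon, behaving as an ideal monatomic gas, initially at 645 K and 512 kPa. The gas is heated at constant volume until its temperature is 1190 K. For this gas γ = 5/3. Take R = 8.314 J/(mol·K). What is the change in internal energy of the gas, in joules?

37000 J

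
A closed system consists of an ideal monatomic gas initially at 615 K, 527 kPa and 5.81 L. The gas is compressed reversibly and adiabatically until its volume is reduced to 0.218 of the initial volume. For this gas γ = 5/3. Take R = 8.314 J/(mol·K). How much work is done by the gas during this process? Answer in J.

-8090 J

n = P₁V₁/(RT₁) = 527×5.81/(8.314×615) = 0.599 mol.
Adiabatic: TV^(γ−1) = const ⇒ T₂ = 615×(4.59)^0.667 = 1700 K; PV^γ = const ⇒ P₂ = 6670 kPa.
ΔU = nCvΔT = 0.599×12.5×(1700−615) = 8090 J.
Q = 0 for an adiabatic process, so W = −ΔU = -8090 J.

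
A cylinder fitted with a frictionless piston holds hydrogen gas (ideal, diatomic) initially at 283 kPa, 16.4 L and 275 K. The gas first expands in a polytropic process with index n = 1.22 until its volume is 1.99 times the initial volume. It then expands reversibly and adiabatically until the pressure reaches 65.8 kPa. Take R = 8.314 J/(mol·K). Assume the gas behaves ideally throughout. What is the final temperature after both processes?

n = P₁V₁/(RT₁) = 283×16.4/(8.314×275) = 2.03 mol.
Step 1 — Polytropic n=1.22: T₂ = T₁(V₁/V₂)^(n−1) = 275×(0.503)^0.22 = 236 K; P₂ = P₁(V₁/V₂)^n = 122 kPa.
W = (P₁V₁−P₂V₂)/(n−1) = (283×16.4−122×32.6)/0.22 = 2960 J.
ΔU = nCvΔT = 2.03×20.8×(236−275) = -1630 J.
Q = ΔU + W = 1330 J.
State after step 1: P = 122 kPa, V = 32.6 L, T = 236 K.
Step 2 — Adiabatic: T₂/T₁ = (P₂/P₁)^((γ−1)/γ) ⇒ T₂ = 236×(0.538)^0.286 = 198 K; V₂ = 50.8 L.
ΔU = nCvΔT = 2.03×20.8×(198−236) = -1620 J.
Q = 0 for an adiabatic process, so W = −ΔU = 1620 J.
Net over both steps: W = 4580 J, Q = 1330 J, ΔU = -3250 J.

198 K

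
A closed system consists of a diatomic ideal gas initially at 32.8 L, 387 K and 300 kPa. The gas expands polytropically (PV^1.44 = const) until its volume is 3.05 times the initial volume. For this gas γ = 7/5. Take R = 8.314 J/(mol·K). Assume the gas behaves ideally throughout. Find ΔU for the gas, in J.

n = P₁V₁/(RT₁) = 300×32.8/(8.314×387) = 3.06 mol.
Polytropic n=1.44: T₂ = T₁(V₁/V₂)^(n−1) = 387×(0.328)^0.44 = 237 K; P₂ = P₁(V₁/V₂)^n = 60.2 kPa.
For an ideal gas ΔU = nCvΔT with Cv = (5/2)R = 20.8 J/(mol·K).
ΔU = 3.06×20.8×(237−387) = -9540 J.

-9540 J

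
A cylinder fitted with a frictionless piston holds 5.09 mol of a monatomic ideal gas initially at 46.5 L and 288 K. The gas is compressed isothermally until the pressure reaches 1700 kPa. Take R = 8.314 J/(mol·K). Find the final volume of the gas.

P₁ = nRT₁/V₁ = 5.09×8.314×288/46.5 = 262 kPa.
Isothermal: T stays 288 K; PV = const ⇒ V₂ = 7.17 L, P₂ = 1700 kPa.

7.17 L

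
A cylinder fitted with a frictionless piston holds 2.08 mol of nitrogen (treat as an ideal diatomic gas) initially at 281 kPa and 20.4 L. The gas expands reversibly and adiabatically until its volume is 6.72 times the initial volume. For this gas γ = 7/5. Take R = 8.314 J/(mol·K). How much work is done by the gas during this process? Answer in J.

T₁ = P₁V₁/(nR) = 281×20.4/(2.08×8.314) = 331 K.
Adiabatic: TV^(γ−1) = const ⇒ T₂ = 331×(0.149)^0.400 = 155 K; PV^γ = const ⇒ P₂ = 19.5 kPa.
ΔU = nCvΔT = 2.08×20.8×(155−331) = -7640 J.
Q = 0 for an adiabatic process, so W = −ΔU = 7640 J.

7640 J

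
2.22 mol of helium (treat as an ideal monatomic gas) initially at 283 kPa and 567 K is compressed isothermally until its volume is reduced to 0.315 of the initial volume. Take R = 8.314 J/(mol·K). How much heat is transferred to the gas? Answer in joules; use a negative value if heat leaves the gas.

-12100 J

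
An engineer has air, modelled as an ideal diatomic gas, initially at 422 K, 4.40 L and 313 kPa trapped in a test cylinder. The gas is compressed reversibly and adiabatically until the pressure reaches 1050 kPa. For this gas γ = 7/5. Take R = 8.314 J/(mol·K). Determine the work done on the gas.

n = P₁V₁/(RT₁) = 313×4.40/(8.314×422) = 0.393 mol.
Adiabatic: T₂/T₁ = (P₂/P₁)^((γ−1)/γ) ⇒ T₂ = 422×(3.35)^0.286 = 596 K; V₂ = 1.85 L.
ΔU = nCvΔT = 0.393×20.8×(596−422) = 1420 J.
Q = 0 for an adiabatic process, so W = −ΔU = -1420 J.
Work done on the gas = −W_by = 1420 J.

1420 J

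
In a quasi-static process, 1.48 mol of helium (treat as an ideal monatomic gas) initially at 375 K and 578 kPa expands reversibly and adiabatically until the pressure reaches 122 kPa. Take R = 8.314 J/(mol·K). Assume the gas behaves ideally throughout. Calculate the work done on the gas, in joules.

-3210 J

V₁ = nRT₁/P₁ = 1.48×8.314×375/578 = 7.98 L.
Adiabatic: T₂/T₁ = (P₂/P₁)^((γ−1)/γ) ⇒ T₂ = 375×(0.211)^0.400 = 201 K; V₂ = 20.3 L.
ΔU = nCvΔT = 1.48×12.5×(201−375) = -3210 J.
Q = 0 for an adiabatic process, so W = −ΔU = 3210 J.
Work done on the gas = −W_by = -3210 J.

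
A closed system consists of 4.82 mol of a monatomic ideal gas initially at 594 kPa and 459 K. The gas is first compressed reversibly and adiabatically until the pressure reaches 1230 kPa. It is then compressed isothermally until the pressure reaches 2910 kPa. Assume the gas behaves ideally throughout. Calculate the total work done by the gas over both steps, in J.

V₁ = nRT₁/P₁ = 4.82×8.314×459/594 = 31.0 L.
Step 1 — Adiabatic: T₂/T₁ = (P₂/P₁)^((γ−1)/γ) ⇒ T₂ = 459×(2.07)^0.400 = 614 K; V₂ = 20.0 L.
ΔU = nCvΔT = 4.82×12.5×(614−459) = 9320 J.
Q = 0 for an adiabatic process, so W = −ΔU = -9320 J.
State after step 1: P = 1230 kPa, V = 20.0 L, T = 614 K.
Step 2 — Isothermal: T stays 614 K; PV = const ⇒ V₂ = 8.46 L, P₂ = 2910 kPa.
ΔU = 0 (ideal gas, T constant).
W = nRT ln(V₂/V₁) = 4.82×8.314×614×ln(0.423) = -21200 J.
Q = ΔU + W = -21200 J.
Net over both steps: W = -30500 J, Q = -21200 J, ΔU = 9320 J.

-30500 J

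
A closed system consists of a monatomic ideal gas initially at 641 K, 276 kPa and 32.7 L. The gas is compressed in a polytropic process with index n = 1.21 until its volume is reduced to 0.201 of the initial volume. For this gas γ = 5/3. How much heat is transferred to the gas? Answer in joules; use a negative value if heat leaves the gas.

-11800 J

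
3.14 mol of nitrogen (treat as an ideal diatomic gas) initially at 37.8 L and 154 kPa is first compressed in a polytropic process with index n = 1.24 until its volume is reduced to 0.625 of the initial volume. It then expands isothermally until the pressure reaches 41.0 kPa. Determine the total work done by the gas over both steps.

T₁ = P₁V₁/(nR) = 154×37.8/(3.14×8.314) = 223 K.
Step 1 — Polytropic n=1.24: T₂ = T₁(V₁/V₂)^(n−1) = 223×(1.60)^0.24 = 250 K; P₂ = P₁(V₁/V₂)^n = 276 kPa.
W = (P₁V₁−P₂V₂)/(n−1) = (154×37.8−276×23.6)/0.24 = -2900 J.
ΔU = nCvΔT = 3.14×20.8×(250−223) = 1740 J.
Q = ΔU + W = -1160 J.
State after step 1: P = 276 kPa, V = 23.6 L, T = 250 K.
Step 2 — Isothermal: T stays 250 K; PV = const ⇒ V₂ = 159 L, P₂ = 41.0 kPa.
ΔU = 0 (ideal gas, T constant).
W = nRT ln(V₂/V₁) = 3.14×8.314×250×ln(6.73) = 12400 J.
Q = ΔU + W = 12400 J.
Net over both steps: W = 9530 J, Q = 11300 J, ΔU = 1740 J.

9530 J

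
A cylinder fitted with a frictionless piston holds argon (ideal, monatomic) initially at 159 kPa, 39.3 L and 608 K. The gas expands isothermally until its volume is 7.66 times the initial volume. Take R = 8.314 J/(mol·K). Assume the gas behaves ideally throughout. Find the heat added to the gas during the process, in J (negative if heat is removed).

n = P₁V₁/(RT₁) = 159×39.3/(8.314×608) = 1.24 mol.
Isothermal: T stays 608 K; PV = const ⇒ V₂ = 301 L, P₂ = 20.8 kPa.
ΔU = 0 (ideal gas, T constant).
W = nRT ln(V₂/V₁) = 1.24×8.314×608×ln(7.66) = 12700 J.
Q = ΔU + W = 12700 J.

12700 J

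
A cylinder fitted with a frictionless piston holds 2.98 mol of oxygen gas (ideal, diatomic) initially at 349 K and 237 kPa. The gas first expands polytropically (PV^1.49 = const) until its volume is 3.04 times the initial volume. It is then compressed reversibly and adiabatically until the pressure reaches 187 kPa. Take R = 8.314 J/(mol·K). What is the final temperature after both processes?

304 K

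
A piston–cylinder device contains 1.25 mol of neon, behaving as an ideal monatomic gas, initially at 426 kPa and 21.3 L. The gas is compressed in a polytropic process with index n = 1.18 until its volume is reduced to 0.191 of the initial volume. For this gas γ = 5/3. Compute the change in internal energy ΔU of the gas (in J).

4720 J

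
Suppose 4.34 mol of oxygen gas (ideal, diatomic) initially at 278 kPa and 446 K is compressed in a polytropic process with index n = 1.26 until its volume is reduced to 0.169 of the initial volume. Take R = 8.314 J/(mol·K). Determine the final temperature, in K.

V₁ = nRT₁/P₁ = 4.34×8.314×446/278 = 57.9 L.
Polytropic n=1.26: T₂ = T₁(V₁/V₂)^(n−1) = 446×(5.92)^0.26 = 708 K; P₂ = P₁(V₁/V₂)^n = 2610 kPa.

708 K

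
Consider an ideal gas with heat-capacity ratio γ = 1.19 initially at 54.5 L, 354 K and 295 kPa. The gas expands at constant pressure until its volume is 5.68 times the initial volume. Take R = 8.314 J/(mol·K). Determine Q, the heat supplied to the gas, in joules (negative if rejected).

n = P₁V₁/(RT₁) = 295×54.5/(8.314×354) = 5.46 mol.
Isobaric: P stays 295 kPa; V/T = const ⇒ T₂ = 2010 K, V₂ = 310 L.
W = PΔV = 295×(310−54.5) kPa·L = 75200 J.
ΔU = nCvΔT = 5.46×43.8×(2010−354) = 396000 J.
Q = ΔU + W = nCpΔT = 471000 J.

471000 J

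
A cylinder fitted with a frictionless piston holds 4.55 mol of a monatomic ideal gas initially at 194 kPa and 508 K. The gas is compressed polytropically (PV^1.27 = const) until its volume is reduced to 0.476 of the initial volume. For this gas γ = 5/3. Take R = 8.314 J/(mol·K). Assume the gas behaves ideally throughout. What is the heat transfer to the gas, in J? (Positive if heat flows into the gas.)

V₁ = nRT₁/P₁ = 4.55×8.314×508/194 = 99.1 L.
Polytropic n=1.27: T₂ = T₁(V₁/V₂)^(n−1) = 508×(2.10)^0.27 = 621 K; P₂ = P₁(V₁/V₂)^n = 498 kPa.
W = (P₁V₁−P₂V₂)/(n−1) = (194×99.1−498×47.2)/0.27 = -15800 J.
ΔU = nCvΔT = 4.55×12.5×(621−508) = 6400 J.
Q = ΔU + W = -9400 J.

-9400 J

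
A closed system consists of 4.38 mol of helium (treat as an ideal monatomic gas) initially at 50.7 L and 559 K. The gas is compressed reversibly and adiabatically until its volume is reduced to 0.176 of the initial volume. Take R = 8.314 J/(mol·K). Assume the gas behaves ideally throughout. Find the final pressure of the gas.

7260 kPa

P₁ = nRT₁/V₁ = 4.38×8.314×559/50.7 = 402 kPa.
Adiabatic: TV^(γ−1) = const ⇒ T₂ = 559×(5.68)^0.667 = 1780 K; PV^γ = const ⇒ P₂ = 7260 kPa.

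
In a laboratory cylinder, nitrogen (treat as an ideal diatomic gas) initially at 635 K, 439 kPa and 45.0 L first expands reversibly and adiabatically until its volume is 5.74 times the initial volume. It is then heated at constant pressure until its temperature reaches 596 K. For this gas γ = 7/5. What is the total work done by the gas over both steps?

33600 J

n = P₁V₁/(RT₁) = 439×45.0/(8.314×635) = 3.74 mol.
Step 1 — Adiabatic: TV^(γ−1) = const ⇒ T₂ = 635×(0.174)^0.400 = 316 K; PV^γ = const ⇒ P₂ = 38.0 kPa.
ΔU = nCvΔT = 3.74×20.8×(316−635) = -24800 J.
Q = 0 for an adiabatic process, so W = −ΔU = 24800 J.
State after step 1: P = 38.0 kPa, V = 258 L, T = 316 K.
Step 2 — Isobaric: P stays 38.0 kPa; V/T = const ⇒ T₂ = 596 K, V₂ = 488 L.
W = PΔV = 38.0×(488−258) kPa·L = 8720 J.
ΔU = nCvΔT = 3.74×20.8×(596−316) = 21800 J.
Q = ΔU + W = nCpΔT = 30500 J.
Net over both steps: W = 33600 J, Q = 30500 J, ΔU = -3030 J.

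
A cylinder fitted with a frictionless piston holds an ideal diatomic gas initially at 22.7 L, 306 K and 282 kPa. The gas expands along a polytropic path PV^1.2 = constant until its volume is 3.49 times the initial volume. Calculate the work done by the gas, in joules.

7080 J

n = P₁V₁/(RT₁) = 282×22.7/(8.314×306) = 2.52 mol.
Polytropic n=1.2: T₂ = T₁(V₁/V₂)^(n−1) = 306×(0.287)^0.20 = 238 K; P₂ = P₁(V₁/V₂)^n = 62.9 kPa.
W = (P₁V₁−P₂V₂)/(n−1) = (282×22.7−62.9×79.2)/0.20 = 7080 J.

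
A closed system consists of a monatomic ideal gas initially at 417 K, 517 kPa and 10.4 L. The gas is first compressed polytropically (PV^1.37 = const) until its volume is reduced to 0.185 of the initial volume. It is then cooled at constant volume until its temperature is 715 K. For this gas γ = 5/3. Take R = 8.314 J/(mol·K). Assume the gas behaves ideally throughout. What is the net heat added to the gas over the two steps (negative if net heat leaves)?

-6840 J

n = P₁V₁/(RT₁) = 517×10.4/(8.314×417) = 1.55 mol.
Step 1 — Polytropic n=1.37: T₂ = T₁(V₁/V₂)^(n−1) = 417×(5.41)^0.37 = 779 K; P₂ = P₁(V₁/V₂)^n = 5220 kPa.
W = (P₁V₁−P₂V₂)/(n−1) = (517×10.4−5220×1.92)/0.37 = -12600 J.
ΔU = nCvΔT = 1.55×12.5×(779−417) = 6990 J.
Q = ΔU + W = -5610 J.
State after step 1: P = 5220 kPa, V = 1.92 L, T = 779 K.
Step 2 — Isochoric: V stays 1.92 L; P/T = const ⇒ T₂ = 715 K, P₂ = 4790 kPa.
W = 0 (no volume change).
ΔU = nCvΔT = 1.55×12.5×(715−779) = -1230 J.
Q = ΔU = -1230 J.
Net over both steps: W = -12600 J, Q = -6840 J, ΔU = 5760 J.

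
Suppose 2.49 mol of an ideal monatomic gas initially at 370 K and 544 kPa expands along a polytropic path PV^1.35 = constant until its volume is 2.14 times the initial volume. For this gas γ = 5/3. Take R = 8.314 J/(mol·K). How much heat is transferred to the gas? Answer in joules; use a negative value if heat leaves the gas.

V₁ = nRT₁/P₁ = 2.49×8.314×370/544 = 14.1 L.
Polytropic n=1.35: T₂ = T₁(V₁/V₂)^(n−1) = 370×(0.467)^0.35 = 284 K; P₂ = P₁(V₁/V₂)^n = 195 kPa.
W = (P₁V₁−P₂V₂)/(n−1) = (544×14.1−195×30.1)/0.35 = 5120 J.
ΔU = nCvΔT = 2.49×12.5×(284−370) = -2690 J.
Q = ΔU + W = 2430 J.

2430 J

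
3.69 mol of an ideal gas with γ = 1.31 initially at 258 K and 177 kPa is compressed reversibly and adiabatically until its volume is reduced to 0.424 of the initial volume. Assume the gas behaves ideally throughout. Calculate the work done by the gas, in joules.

V₁ = nRT₁/P₁ = 3.69×8.314×258/177 = 44.7 L.
Adiabatic: TV^(γ−1) = const ⇒ T₂ = 258×(2.36)^0.310 = 337 K; PV^γ = const ⇒ P₂ = 545 kPa.
ΔU = nCvΔT = 3.69×26.8×(337−258) = 7780 J.
Q = 0 for an adiabatic process, so W = −ΔU = -7780 J.

-7780 J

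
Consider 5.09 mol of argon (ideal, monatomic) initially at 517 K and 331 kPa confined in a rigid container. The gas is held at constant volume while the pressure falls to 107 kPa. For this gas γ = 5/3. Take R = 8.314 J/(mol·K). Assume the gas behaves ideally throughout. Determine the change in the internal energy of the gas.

-22200 J

V₁ = nRT₁/P₁ = 5.09×8.314×517/331 = 66.1 L.
Isochoric: V stays 66.1 L; P/T = const ⇒ T₂ = 167 K, P₂ = 107 kPa.
For an ideal gas ΔU = nCvΔT with Cv = (3/2)R = 12.5 J/(mol·K).
ΔU = 5.09×12.5×(167−517) = -22200 J.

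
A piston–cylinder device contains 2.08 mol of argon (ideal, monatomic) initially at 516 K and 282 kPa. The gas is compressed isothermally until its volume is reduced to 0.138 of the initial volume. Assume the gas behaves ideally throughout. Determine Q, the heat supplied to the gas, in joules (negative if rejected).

V₁ = nRT₁/P₁ = 2.08×8.314×516/282 = 31.6 L.
Isothermal: T stays 516 K; PV = const ⇒ V₂ = 4.37 L, P₂ = 2040 kPa.
ΔU = 0 (ideal gas, T constant).
W = nRT ln(V₂/V₁) = 2.08×8.314×516×ln(0.138) = -17700 J.
Q = ΔU + W = -17700 J.

-17700 J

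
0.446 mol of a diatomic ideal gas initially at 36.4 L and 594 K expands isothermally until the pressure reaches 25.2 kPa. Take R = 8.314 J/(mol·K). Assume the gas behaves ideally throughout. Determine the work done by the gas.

1930 J

P₁ = nRT₁/V₁ = 0.446×8.314×594/36.4 = 60.5 kPa.
Isothermal: T stays 594 K; PV = const ⇒ V₂ = 87.4 L, P₂ = 25.2 kPa.
W = nRT ln(V₂/V₁) = 0.446×8.314×594×ln(2.40) = 1930 J.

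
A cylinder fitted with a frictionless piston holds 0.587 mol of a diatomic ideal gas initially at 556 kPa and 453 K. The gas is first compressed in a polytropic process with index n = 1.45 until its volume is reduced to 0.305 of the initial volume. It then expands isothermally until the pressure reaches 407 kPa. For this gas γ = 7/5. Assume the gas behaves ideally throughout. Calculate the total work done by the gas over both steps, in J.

4200 J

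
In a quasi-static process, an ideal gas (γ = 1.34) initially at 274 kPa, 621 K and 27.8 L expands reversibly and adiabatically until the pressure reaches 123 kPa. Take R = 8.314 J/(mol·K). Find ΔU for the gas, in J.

-4120 J

n = P₁V₁/(RT₁) = 274×27.8/(8.314×621) = 1.48 mol.
Adiabatic: T₂/T₁ = (P₂/P₁)^((γ−1)/γ) ⇒ T₂ = 621×(0.449)^0.254 = 507 K; V₂ = 50.5 L.
For an ideal gas ΔU = nCvΔT with Cv = R/(γ−1) = 24.5 J/(mol·K).
ΔU = 1.48×24.5×(507−621) = -4120 J.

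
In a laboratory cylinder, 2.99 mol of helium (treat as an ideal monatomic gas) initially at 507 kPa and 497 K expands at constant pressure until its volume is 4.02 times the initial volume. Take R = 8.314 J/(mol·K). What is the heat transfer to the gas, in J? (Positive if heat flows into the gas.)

93300 J

V₁ = nRT₁/P₁ = 2.99×8.314×497/507 = 24.4 L.
Isobaric: P stays 507 kPa; V/T = const ⇒ T₂ = 2000 K, V₂ = 98.0 L.
W = PΔV = 507×(98.0−24.4) kPa·L = 37300 J.
ΔU = nCvΔT = 2.99×12.5×(2000−497) = 56000 J.
Q = ΔU + W = nCpΔT = 93300 J.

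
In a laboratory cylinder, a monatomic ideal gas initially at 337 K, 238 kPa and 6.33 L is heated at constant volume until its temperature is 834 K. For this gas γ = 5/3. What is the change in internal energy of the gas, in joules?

n = P₁V₁/(RT₁) = 238×6.33/(8.314×337) = 0.538 mol.
Isochoric: V stays 6.33 L; P/T = const ⇒ T₂ = 834 K, P₂ = 589 kPa.
For an ideal gas ΔU = nCvΔT with Cv = (3/2)R = 12.5 J/(mol·K).
ΔU = 0.538×12.5×(834−337) = 3330 J.

3330 J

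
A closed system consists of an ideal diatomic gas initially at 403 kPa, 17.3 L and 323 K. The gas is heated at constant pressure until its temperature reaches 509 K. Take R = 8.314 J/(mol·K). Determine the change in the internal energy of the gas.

n = P₁V₁/(RT₁) = 403×17.3/(8.314×323) = 2.60 mol.
Isobaric: P stays 403 kPa; V/T = const ⇒ T₂ = 509 K, V₂ = 27.3 L.
For an ideal gas ΔU = nCvΔT with Cv = (5/2)R = 20.8 J/(mol·K).
ΔU = 2.60×20.8×(509−323) = 10000 J.

10000 J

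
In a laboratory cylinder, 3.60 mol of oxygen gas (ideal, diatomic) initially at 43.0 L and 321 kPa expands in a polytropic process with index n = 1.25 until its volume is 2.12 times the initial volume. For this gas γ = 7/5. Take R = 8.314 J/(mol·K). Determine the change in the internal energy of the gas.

-5910 J

T₁ = P₁V₁/(nR) = 321×43.0/(3.60×8.314) = 461 K.
Polytropic n=1.25: T₂ = T₁(V₁/V₂)^(n−1) = 461×(0.472)^0.25 = 382 K; P₂ = P₁(V₁/V₂)^n = 125 kPa.
For an ideal gas ΔU = nCvΔT with Cv = (5/2)R = 20.8 J/(mol·K).
ΔU = 3.60×20.8×(382−461) = -5910 J.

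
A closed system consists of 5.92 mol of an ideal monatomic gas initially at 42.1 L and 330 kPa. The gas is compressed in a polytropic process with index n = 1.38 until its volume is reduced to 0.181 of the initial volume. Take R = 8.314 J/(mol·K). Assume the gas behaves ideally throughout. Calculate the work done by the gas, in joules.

-33400 J

T₁ = P₁V₁/(nR) = 330×42.1/(5.92×8.314) = 282 K.
Polytropic n=1.38: T₂ = T₁(V₁/V₂)^(n−1) = 282×(5.52)^0.38 = 540 K; P₂ = P₁(V₁/V₂)^n = 3490 kPa.
W = (P₁V₁−P₂V₂)/(n−1) = (330×42.1−3490×7.62)/0.38 = -33400 J.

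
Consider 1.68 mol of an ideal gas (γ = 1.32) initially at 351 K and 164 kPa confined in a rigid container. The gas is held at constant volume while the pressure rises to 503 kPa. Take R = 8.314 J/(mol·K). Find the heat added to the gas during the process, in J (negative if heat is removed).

31700 J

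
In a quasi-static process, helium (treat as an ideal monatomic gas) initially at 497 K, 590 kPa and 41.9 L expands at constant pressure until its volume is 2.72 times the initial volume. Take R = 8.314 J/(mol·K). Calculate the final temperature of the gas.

1350 K

Isobaric: P stays 590 kPa; V/T = const ⇒ T₂ = 1350 K, V₂ = 114 L.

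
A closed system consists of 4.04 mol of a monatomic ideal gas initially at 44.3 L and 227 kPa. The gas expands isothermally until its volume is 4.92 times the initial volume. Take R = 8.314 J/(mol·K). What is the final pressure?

T₁ = P₁V₁/(nR) = 227×44.3/(4.04×8.314) = 299 K.
Isothermal: T stays 299 K; PV = const ⇒ V₂ = 218 L, P₂ = 46.1 kPa.

46.1 kPa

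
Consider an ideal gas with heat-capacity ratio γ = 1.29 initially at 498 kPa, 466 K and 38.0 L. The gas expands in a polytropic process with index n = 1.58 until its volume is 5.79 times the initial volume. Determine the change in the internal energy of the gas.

-41700 J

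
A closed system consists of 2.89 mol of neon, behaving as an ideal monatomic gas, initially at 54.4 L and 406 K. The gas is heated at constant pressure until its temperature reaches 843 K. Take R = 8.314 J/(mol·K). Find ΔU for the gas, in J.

15800 J

P₁ = nRT₁/V₁ = 2.89×8.314×406/54.4 = 179 kPa.
Isobaric: P stays 179 kPa; V/T = const ⇒ T₂ = 843 K, V₂ = 113 L.
For an ideal gas ΔU = nCvΔT with Cv = (3/2)R = 12.5 J/(mol·K).
ΔU = 2.89×12.5×(843−406) = 15800 J.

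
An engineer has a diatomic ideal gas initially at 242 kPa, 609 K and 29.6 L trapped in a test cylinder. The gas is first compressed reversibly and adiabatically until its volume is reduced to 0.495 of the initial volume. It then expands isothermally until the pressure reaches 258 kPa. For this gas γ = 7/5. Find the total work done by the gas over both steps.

n = P₁V₁/(RT₁) = 242×29.6/(8.314×609) = 1.41 mol.
Step 1 — Adiabatic: TV^(γ−1) = const ⇒ T₂ = 609×(2.02)^0.400 = 807 K; PV^γ = const ⇒ P₂ = 648 kPa.
ΔU = nCvΔT = 1.41×20.8×(807−609) = 5820 J.
Q = 0 for an adiabatic process, so W = −ΔU = -5820 J.
State after step 1: P = 648 kPa, V = 14.7 L, T = 807 K.
Step 2 — Isothermal: T stays 807 K; PV = const ⇒ V₂ = 36.8 L, P₂ = 258 kPa.
ΔU = 0 (ideal gas, T constant).
W = nRT ln(V₂/V₁) = 1.41×8.314×807×ln(2.51) = 8740 J.
Q = ΔU + W = 8740 J.
Net over both steps: W = 2920 J, Q = 8740 J, ΔU = 5820 J.

2920 J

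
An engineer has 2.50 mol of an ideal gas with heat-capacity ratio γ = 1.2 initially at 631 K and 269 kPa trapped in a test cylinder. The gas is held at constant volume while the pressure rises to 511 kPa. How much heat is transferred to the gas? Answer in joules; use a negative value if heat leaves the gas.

59000 J

V₁ = nRT₁/P₁ = 2.50×8.314×631/269 = 48.8 L.
Isochoric: V stays 48.8 L; P/T = const ⇒ T₂ = 1200 K, P₂ = 511 kPa.
W = 0 (no volume change).
ΔU = nCvΔT = 2.50×41.6×(1200−631) = 59000 J.
Q = ΔU = 59000 J.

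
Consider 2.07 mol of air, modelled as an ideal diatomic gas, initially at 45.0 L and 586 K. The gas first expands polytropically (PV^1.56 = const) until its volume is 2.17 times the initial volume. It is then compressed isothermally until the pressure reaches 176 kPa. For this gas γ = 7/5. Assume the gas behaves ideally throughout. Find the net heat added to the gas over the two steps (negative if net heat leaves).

P₁ = nRT₁/V₁ = 2.07×8.314×586/45.0 = 224 kPa.
Step 1 — Polytropic n=1.56: T₂ = T₁(V₁/V₂)^(n−1) = 586×(0.461)^0.56 = 380 K; P₂ = P₁(V₁/V₂)^n = 66.9 kPa.
W = (P₁V₁−P₂V₂)/(n−1) = (224×45.0−66.9×97.6)/0.56 = 6340 J.
ΔU = nCvΔT = 2.07×20.8×(380−586) = -8870 J.
Q = ΔU + W = -2540 J.
State after step 1: P = 66.9 kPa, V = 97.6 L, T = 380 K.
Step 2 — Isothermal: T stays 380 K; PV = const ⇒ V₂ = 37.1 L, P₂ = 176 kPa.
ΔU = 0 (ideal gas, T constant).
W = nRT ln(V₂/V₁) = 2.07×8.314×380×ln(0.380) = -6320 J.
Q = ΔU + W = -6320 J.
Net over both steps: W = 20.0 J, Q = -8850 J, ΔU = -8870 J.

-8850 J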